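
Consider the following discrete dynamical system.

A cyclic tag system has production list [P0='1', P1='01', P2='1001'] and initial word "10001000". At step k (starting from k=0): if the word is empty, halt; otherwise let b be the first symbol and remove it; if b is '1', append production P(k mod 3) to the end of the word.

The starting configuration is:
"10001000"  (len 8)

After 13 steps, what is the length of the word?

0) "10001000"  (len 8)
1) "00010001"  (len 8)
2) "0010001"  (len 7)
3) "010001"  (len 6)
4) "10001"  (len 5)
5) "000101"  (len 6)
6) "00101"  (len 5)
7) "0101"  (len 4)
8) "101"  (len 3)
9) "011001"  (len 6)
10) "11001"  (len 5)
11) "100101"  (len 6)
12) "001011001"  (len 9)
13) "01011001"  (len 8)

8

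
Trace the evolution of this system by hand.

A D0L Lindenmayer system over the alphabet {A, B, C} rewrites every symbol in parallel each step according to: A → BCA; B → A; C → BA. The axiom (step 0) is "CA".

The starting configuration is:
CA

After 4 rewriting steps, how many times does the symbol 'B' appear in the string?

step 0: CA
step 1: BABCA
step 2: ABCAABABCA
step 3: BCAABABCABCAABCAABABCA
step 4: ABABCABCAABCAABABCAABABCABCAABABCABCAABCAABABCA

15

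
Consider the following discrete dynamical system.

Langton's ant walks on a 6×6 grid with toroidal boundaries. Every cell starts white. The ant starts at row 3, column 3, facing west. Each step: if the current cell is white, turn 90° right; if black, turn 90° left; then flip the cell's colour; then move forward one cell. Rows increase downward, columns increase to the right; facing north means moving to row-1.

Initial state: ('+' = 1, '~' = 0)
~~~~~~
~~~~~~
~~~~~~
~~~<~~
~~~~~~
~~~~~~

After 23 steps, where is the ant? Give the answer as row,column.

5,4

step 0: ~~~~~~
~~~~~~
~~~~~~
~~~<~~
~~~~~~
~~~~~~
step 1: ~~~~~~
~~~~~~
~~~^~~
~~~+~~
~~~~~~
~~~~~~
step 2: ~~~~~~
~~~~~~
~~~+>~
~~~+~~
~~~~~~
~~~~~~
step 3: ~~~~~~
~~~~~~
~~~++~
~~~+v~
~~~~~~
~~~~~~
step 4: ~~~~~~
~~~~~~
~~~++~
~~~<+~
~~~~~~
~~~~~~
step 5: ~~~~~~
~~~~~~
~~~++~
~~~~+~
~~~v~~
~~~~~~
step 6: ~~~~~~
~~~~~~
~~~++~
~~~~+~
~~<+~~
~~~~~~
step 7: ~~~~~~
~~~~~~
~~~++~
~~^~+~
~~++~~
~~~~~~
step 8: ~~~~~~
~~~~~~
~~~++~
~~+>+~
~~++~~
~~~~~~
step 9: ~~~~~~
~~~~~~
~~~++~
~~+++~
~~+v~~
~~~~~~
step 10: ~~~~~~
~~~~~~
~~~++~
~~+++~
~~+~>~
~~~~~~
step 11: ~~~~~~
~~~~~~
~~~++~
~~+++~
~~+~+~
~~~~v~
step 12: ~~~~~~
~~~~~~
~~~++~
~~+++~
~~+~+~
~~~<+~
step 13: ~~~~~~
~~~~~~
~~~++~
~~+++~
~~+^+~
~~~++~
step 14: ~~~~~~
~~~~~~
~~~++~
~~+++~
~~++>~
~~~++~
step 15: ~~~~~~
~~~~~~
~~~++~
~~++^~
~~++~~
~~~++~
step 16: ~~~~~~
~~~~~~
~~~++~
~~+<~~
~~++~~
~~~++~
step 17: ~~~~~~
~~~~~~
~~~++~
~~+~~~
~~+v~~
~~~++~
step 18: ~~~~~~
~~~~~~
~~~++~
~~+~~~
~~+~>~
~~~++~
step 19: ~~~~~~
~~~~~~
~~~++~
~~+~~~
~~+~+~
~~~+v~
step 20: ~~~~~~
~~~~~~
~~~++~
~~+~~~
~~+~+~
~~~+~>
step 21: ~~~~~v
~~~~~~
~~~++~
~~+~~~
~~+~+~
~~~+~+
step 22: ~~~~<+
~~~~~~
~~~++~
~~+~~~
~~+~+~
~~~+~+
step 23: ~~~~++
~~~~~~
~~~++~
~~+~~~
~~+~+~
~~~+^+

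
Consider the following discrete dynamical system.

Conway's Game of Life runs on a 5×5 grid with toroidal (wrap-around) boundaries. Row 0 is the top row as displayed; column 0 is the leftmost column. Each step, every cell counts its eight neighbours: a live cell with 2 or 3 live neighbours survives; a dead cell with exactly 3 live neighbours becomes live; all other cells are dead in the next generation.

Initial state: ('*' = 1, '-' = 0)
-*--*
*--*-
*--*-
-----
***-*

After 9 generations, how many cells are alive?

4

t=0: -*--*
*--*-
*--*-
-----
***-*
t=1: -----
****-
-----
--**-
-****
t=2: -----
-**--
----*
-*--*
-*--*
t=3: ***--
-----
-***-
---**
-----
t=4: -*---
*--*-
--***
---**
*****
t=5: -----
**-*-
*-*--
-----
-*---
t=6: ***--
***-*
*-*-*
-*---
-----
t=7: --***
-----
--*-*
**---
*-*--
t=8: -****
--*-*
**---
*-***
*-*--
t=9: ----*
----*
-----
--**-
-----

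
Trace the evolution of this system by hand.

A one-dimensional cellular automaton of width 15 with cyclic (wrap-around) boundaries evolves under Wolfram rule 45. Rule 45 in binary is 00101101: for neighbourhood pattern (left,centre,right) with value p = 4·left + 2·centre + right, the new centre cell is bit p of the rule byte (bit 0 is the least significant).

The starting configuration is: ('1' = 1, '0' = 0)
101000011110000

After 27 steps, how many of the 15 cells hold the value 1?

7

gen 0: 101000011110000
gen 1: 111011010000110
gen 2: 100110110110101
gen 3: 000101101101111
gen 4: 010111011011000
gen 5: 011100110110011
gen 6: 110000101100010
gen 7: 100110111001011
gen 8: 000101100001110
gen 9: 110111001101000
gen 10: 101100001011010
gen 11: 111001101110111
gen 12: 000001011001100
gen 13: 111101110001001
gen 14: 000011000101001
gen 15: 011010010111001
gen 16: 110110011100001
gen 17: 001100010001101
gen 18: 001001010101011
gen 19: 001001111111110
gen 20: 101001000000000
gen 21: 111001011111110
gen 22: 100001110000001
gen 23: 001101000111101
gen 24: 001011010100011
gen 25: 001110111101010
gen 26: 101001100011110
gen 27: 111001001010001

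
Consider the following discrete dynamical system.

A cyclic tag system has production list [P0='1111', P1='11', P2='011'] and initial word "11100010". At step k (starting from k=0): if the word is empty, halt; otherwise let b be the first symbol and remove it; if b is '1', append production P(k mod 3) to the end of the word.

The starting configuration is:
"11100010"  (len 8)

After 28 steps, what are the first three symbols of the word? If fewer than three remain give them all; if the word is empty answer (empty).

step 0: "11100010"  (len 8)
step 1: "11000101111"  (len 11)
step 2: "100010111111"  (len 12)
step 3: "00010111111011"  (len 14)
step 4: "0010111111011"  (len 13)
step 5: "010111111011"  (len 12)
step 6: "10111111011"  (len 11)
step 7: "01111110111111"  (len 14)
step 8: "1111110111111"  (len 13)
step 9: "111110111111011"  (len 15)
step 10: "111101111110111111"  (len 18)
step 11: "1110111111011111111"  (len 19)
step 12: "110111111011111111011"  (len 21)
step 13: "101111110111111110111111"  (len 24)
step 14: "0111111011111111011111111"  (len 25)
step 15: "111111011111111011111111"  (len 24)
step 16: "111110111111110111111111111"  (len 27)
step 17: "1111011111111011111111111111"  (len 28)
step 18: "111011111111011111111111111011"  (len 30)
step 19: "110111111110111111111111110111111"  (len 33)
step 20: "1011111111011111111111111011111111"  (len 34)
step 21: "011111111011111111111111011111111011"  (len 36)
step 22: "11111111011111111111111011111111011"  (len 35)
step 23: "111111101111111111111101111111101111"  (len 36)
step 24: "11111101111111111111101111111101111011"  (len 38)
step 25: "11111011111111111111011111111011110111111"  (len 41)
step 26: "111101111111111111101111111101111011111111"  (len 42)
step 27: "11101111111111111101111111101111011111111011"  (len 44)
step 28: "11011111111111111011111111011110111111110111111"  (len 47)

110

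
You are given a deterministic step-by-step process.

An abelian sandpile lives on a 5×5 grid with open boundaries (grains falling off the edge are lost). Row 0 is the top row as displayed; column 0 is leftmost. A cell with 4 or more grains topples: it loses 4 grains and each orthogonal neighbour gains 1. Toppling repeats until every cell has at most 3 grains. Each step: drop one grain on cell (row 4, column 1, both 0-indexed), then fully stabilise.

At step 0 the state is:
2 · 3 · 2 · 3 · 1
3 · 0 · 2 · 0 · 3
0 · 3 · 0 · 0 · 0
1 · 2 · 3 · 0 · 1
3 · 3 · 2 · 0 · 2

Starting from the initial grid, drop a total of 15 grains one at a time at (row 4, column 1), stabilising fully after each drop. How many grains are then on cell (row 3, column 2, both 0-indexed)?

3

step 0: 2 · 3 · 2 · 3 · 1
3 · 0 · 2 · 0 · 3
0 · 3 · 0 · 0 · 0
1 · 2 · 3 · 0 · 1
3 · 3 · 2 · 0 · 2
step 1: 2 · 3 · 2 · 3 · 1
3 · 0 · 2 · 0 · 3
0 · 3 · 0 · 0 · 0
2 · 3 · 3 · 0 · 1
0 · 1 · 3 · 0 · 2
step 2: 2 · 3 · 2 · 3 · 1
3 · 0 · 2 · 0 · 3
0 · 3 · 0 · 0 · 0
2 · 3 · 3 · 0 · 1
0 · 2 · 3 · 0 · 2
step 3: 2 · 3 · 2 · 3 · 1
3 · 0 · 2 · 0 · 3
0 · 3 · 0 · 0 · 0
2 · 3 · 3 · 0 · 1
0 · 3 · 3 · 0 · 2
step 4: 2 · 3 · 2 · 3 · 1
3 · 1 · 2 · 0 · 3
1 · 0 · 2 · 0 · 0
3 · 2 · 1 · 1 · 1
1 · 2 · 1 · 1 · 2
step 5: 2 · 3 · 2 · 3 · 1
3 · 1 · 2 · 0 · 3
1 · 0 · 2 · 0 · 0
3 · 2 · 1 · 1 · 1
1 · 3 · 1 · 1 · 2
step 6: 2 · 3 · 2 · 3 · 1
3 · 1 · 2 · 0 · 3
1 · 0 · 2 · 0 · 0
3 · 3 · 1 · 1 · 1
2 · 0 · 2 · 1 · 2
step 7: 2 · 3 · 2 · 3 · 1
3 · 1 · 2 · 0 · 3
1 · 0 · 2 · 0 · 0
3 · 3 · 1 · 1 · 1
2 · 1 · 2 · 1 · 2
step 8: 2 · 3 · 2 · 3 · 1
3 · 1 · 2 · 0 · 3
1 · 0 · 2 · 0 · 0
3 · 3 · 1 · 1 · 1
2 · 2 · 2 · 1 · 2
step 9: 2 · 3 · 2 · 3 · 1
3 · 1 · 2 · 0 · 3
1 · 0 · 2 · 0 · 0
3 · 3 · 1 · 1 · 1
2 · 3 · 2 · 1 · 2
step 10: 2 · 3 · 2 · 3 · 1
3 · 1 · 2 · 0 · 3
2 · 1 · 2 · 0 · 0
1 · 1 · 2 · 1 · 1
0 · 2 · 3 · 1 · 2
step 11: 2 · 3 · 2 · 3 · 1
3 · 1 · 2 · 0 · 3
2 · 1 · 2 · 0 · 0
1 · 1 · 2 · 1 · 1
0 · 3 · 3 · 1 · 2
step 12: 2 · 3 · 2 · 3 · 1
3 · 1 · 2 · 0 · 3
2 · 1 · 2 · 0 · 0
1 · 2 · 3 · 1 · 1
1 · 1 · 0 · 2 · 2
step 13: 2 · 3 · 2 · 3 · 1
3 · 1 · 2 · 0 · 3
2 · 1 · 2 · 0 · 0
1 · 2 · 3 · 1 · 1
1 · 2 · 0 · 2 · 2
step 14: 2 · 3 · 2 · 3 · 1
3 · 1 · 2 · 0 · 3
2 · 1 · 2 · 0 · 0
1 · 2 · 3 · 1 · 1
1 · 3 · 0 · 2 · 2
step 15: 2 · 3 · 2 · 3 · 1
3 · 1 · 2 · 0 · 3
2 · 1 · 2 · 0 · 0
1 · 3 · 3 · 1 · 1
2 · 0 · 1 · 2 · 2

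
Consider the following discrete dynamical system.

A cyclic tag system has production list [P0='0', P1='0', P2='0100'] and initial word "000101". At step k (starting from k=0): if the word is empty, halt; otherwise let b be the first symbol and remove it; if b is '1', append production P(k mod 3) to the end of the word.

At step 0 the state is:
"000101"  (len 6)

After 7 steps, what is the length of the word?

step 0: "000101"  (len 6)
step 1: "00101"  (len 5)
step 2: "0101"  (len 4)
step 3: "101"  (len 3)
step 4: "010"  (len 3)
step 5: "10"  (len 2)
step 6: "00100"  (len 5)
step 7: "0100"  (len 4)

4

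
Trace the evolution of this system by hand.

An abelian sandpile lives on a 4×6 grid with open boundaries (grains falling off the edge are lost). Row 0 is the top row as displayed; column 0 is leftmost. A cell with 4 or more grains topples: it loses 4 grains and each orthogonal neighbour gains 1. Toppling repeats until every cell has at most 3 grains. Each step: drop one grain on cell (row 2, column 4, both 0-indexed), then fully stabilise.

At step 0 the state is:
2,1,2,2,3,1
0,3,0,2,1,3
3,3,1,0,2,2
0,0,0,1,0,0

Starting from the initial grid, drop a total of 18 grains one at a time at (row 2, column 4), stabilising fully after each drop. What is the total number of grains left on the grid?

44

[0] 2,1,2,2,3,1
0,3,0,2,1,3
3,3,1,0,2,2
0,0,0,1,0,0
[1] 2,1,2,2,3,1
0,3,0,2,1,3
3,3,1,0,3,2
0,0,0,1,0,0
[2] 2,1,2,2,3,1
0,3,0,2,2,3
3,3,1,1,0,3
0,0,0,1,1,0
[3] 2,1,2,2,3,1
0,3,0,2,2,3
3,3,1,1,1,3
0,0,0,1,1,0
[4] 2,1,2,2,3,1
0,3,0,2,2,3
3,3,1,1,2,3
0,0,0,1,1,0
[5] 2,1,2,2,3,1
0,3,0,2,2,3
3,3,1,1,3,3
0,0,0,1,1,0
[6] 2,1,2,3,0,3
0,3,0,3,1,1
3,3,1,2,2,1
0,0,0,1,2,1
[7] 2,1,2,3,0,3
0,3,0,3,1,1
3,3,1,2,3,1
0,0,0,1,2,1
[8] 2,1,2,3,0,3
0,3,0,3,2,1
3,3,1,3,0,2
0,0,0,1,3,1
[9] 2,1,2,3,0,3
0,3,0,3,2,1
3,3,1,3,1,2
0,0,0,1,3,1
[10] 2,1,2,3,0,3
0,3,0,3,2,1
3,3,1,3,2,2
0,0,0,1,3,1
[11] 2,1,2,3,0,3
0,3,0,3,2,1
3,3,1,3,3,2
0,0,0,1,3,1
[12] 2,1,3,0,2,3
0,3,1,2,0,2
3,3,2,1,3,3
0,0,0,3,0,2
[13] 2,1,3,0,2,3
0,3,1,2,1,3
3,3,2,2,1,0
0,0,0,3,1,3
[14] 2,1,3,0,2,3
0,3,1,2,1,3
3,3,2,2,2,0
0,0,0,3,1,3
[15] 2,1,3,0,2,3
0,3,1,2,1,3
3,3,2,2,3,0
0,0,0,3,1,3
[16] 2,1,3,0,2,3
0,3,1,2,2,3
3,3,2,3,0,1
0,0,0,3,2,3
[17] 2,1,3,0,2,3
0,3,1,2,2,3
3,3,2,3,1,1
0,0,0,3,2,3
[18] 2,1,3,0,2,3
0,3,1,2,2,3
3,3,2,3,2,1
0,0,0,3,2,3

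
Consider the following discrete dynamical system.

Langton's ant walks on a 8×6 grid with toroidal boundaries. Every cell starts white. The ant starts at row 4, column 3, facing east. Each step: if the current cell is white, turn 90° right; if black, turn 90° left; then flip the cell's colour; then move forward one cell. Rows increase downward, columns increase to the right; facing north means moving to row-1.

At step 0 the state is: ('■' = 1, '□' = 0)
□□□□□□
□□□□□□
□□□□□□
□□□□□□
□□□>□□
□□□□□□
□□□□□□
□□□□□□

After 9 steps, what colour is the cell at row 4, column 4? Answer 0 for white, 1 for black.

k=0  □□□□□□
□□□□□□
□□□□□□
□□□□□□
□□□>□□
□□□□□□
□□□□□□
□□□□□□
k=1  □□□□□□
□□□□□□
□□□□□□
□□□□□□
□□□■□□
□□□v□□
□□□□□□
□□□□□□
k=2  □□□□□□
□□□□□□
□□□□□□
□□□□□□
□□□■□□
□□<■□□
□□□□□□
□□□□□□
k=3  □□□□□□
□□□□□□
□□□□□□
□□□□□□
□□^■□□
□□■■□□
□□□□□□
□□□□□□
k=4  □□□□□□
□□□□□□
□□□□□□
□□□□□□
□□■>□□
□□■■□□
□□□□□□
□□□□□□
k=5  □□□□□□
□□□□□□
□□□□□□
□□□^□□
□□■□□□
□□■■□□
□□□□□□
□□□□□□
k=6  □□□□□□
□□□□□□
□□□□□□
□□□■>□
□□■□□□
□□■■□□
□□□□□□
□□□□□□
k=7  □□□□□□
□□□□□□
□□□□□□
□□□■■□
□□■□v□
□□■■□□
□□□□□□
□□□□□□
k=8  □□□□□□
□□□□□□
□□□□□□
□□□■■□
□□■<■□
□□■■□□
□□□□□□
□□□□□□
k=9  □□□□□□
□□□□□□
□□□□□□
□□□^■□
□□■■■□
□□■■□□
□□□□□□
□□□□□□

1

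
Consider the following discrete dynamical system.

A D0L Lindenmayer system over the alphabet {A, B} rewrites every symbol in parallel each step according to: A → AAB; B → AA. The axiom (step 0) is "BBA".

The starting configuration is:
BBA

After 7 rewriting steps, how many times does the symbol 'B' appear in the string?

k=0  BBA
k=1  AAAAAAB
k=2  AABAABAABAABAABAABAA
k=3  AABAABAAAABAABAAAABAABAAAABAABAAAABAABAAAABAABAAAABAAB
k=4  AABAABAAAABAABAAAABAABAABAABAAAABAABAAAABAABAABAABAAAABAAB…BAABAAAABAABAAAABAABAABAABAAAABAABAAAABAABAABAABAAAABAABAA  (len 148)
k=5  AABAABAAAABAABAAAABAABAABAABAAAABAABAAAABAABAABAABAAAABAAB…BAABAAAABAABAAAABAABAAAABAABAAAABAABAABAABAAAABAABAAAABAAB  (len 404)
k=6  AABAABAAAABAABAAAABAABAABAABAAAABAABAAAABAABAABAABAAAABAAB…BAABAAAABAABAAAABAABAABAABAAAABAABAAAABAABAABAABAAAABAABAA  (len 1104)
k=7  AABAABAAAABAABAAAABAABAABAABAAAABAABAAAABAABAABAABAAAABAAB…BAABAAAABAABAAAABAABAAAABAABAAAABAABAABAABAAAABAABAAAABAAB  (len 3016)

808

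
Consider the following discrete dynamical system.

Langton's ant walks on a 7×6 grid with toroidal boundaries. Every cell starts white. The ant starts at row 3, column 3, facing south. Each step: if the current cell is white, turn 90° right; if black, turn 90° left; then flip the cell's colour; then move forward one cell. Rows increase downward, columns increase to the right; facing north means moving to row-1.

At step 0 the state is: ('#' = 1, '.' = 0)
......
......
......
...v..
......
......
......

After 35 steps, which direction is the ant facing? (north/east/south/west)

0) ......
......
......
...v..
......
......
......
1) ......
......
......
..<#..
......
......
......
2) ......
......
..^...
..##..
......
......
......
3) ......
......
..#>..
..##..
......
......
......
4) ......
......
..##..
..#v..
......
......
......
5) ......
......
..##..
..#.>.
......
......
......
6) ......
......
..##..
..#.#.
....v.
......
......
7) ......
......
..##..
..#.#.
...<#.
......
......
8) ......
......
..##..
..#^#.
...##.
......
......
9) ......
......
..##..
..##>.
...##.
......
......
10) ......
......
..##^.
..##..
...##.
......
......
11) ......
......
..###>
..##..
...##.
......
......
12) ......
......
..####
..##.v
...##.
......
......
13) ......
......
..####
..##<#
...##.
......
......
14) ......
......
..##^#
..####
...##.
......
......
15) ......
......
..#<.#
..####
...##.
......
......
16) ......
......
..#..#
..#v##
...##.
......
......
17) ......
......
..#..#
..#.>#
...##.
......
......
18) ......
......
..#.^#
..#..#
...##.
......
......
19) ......
......
..#.#>
..#..#
...##.
......
......
20) ......
.....^
..#.#.
..#..#
...##.
......
......
21) ......
>....#
..#.#.
..#..#
...##.
......
......
22) ......
#....#
v.#.#.
..#..#
...##.
......
......
23) ......
#....#
#.#.#<
..#..#
...##.
......
......
24) ......
#....^
#.#.##
..#..#
...##.
......
......
25) ......
#...<.
#.#.##
..#..#
...##.
......
......
26) ....^.
#...#.
#.#.##
..#..#
...##.
......
......
27) ....#>
#...#.
#.#.##
..#..#
...##.
......
......
28) ....##
#...#v
#.#.##
..#..#
...##.
......
......
29) ....##
#...<#
#.#.##
..#..#
...##.
......
......
30) ....##
#....#
#.#.v#
..#..#
...##.
......
......
31) ....##
#....#
#.#..>
..#..#
...##.
......
......
32) ....##
#....^
#.#...
..#..#
...##.
......
......
33) ....##
#...<.
#.#...
..#..#
...##.
......
......
34) ....^#
#...#.
#.#...
..#..#
...##.
......
......
35) ...<.#
#...#.
#.#...
..#..#
...##.
......
......

west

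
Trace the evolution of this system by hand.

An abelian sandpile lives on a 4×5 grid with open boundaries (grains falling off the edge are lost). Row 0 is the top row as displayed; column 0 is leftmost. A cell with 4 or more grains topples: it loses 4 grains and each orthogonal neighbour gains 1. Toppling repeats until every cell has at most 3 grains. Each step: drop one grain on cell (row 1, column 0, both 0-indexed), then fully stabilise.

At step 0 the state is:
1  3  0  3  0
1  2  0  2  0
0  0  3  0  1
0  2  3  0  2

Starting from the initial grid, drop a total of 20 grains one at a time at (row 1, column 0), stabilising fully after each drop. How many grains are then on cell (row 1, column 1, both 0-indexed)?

step 0: 1  3  0  3  0
1  2  0  2  0
0  0  3  0  1
0  2  3  0  2
step 1: 1  3  0  3  0
2  2  0  2  0
0  0  3  0  1
0  2  3  0  2
step 2: 1  3  0  3  0
3  2  0  2  0
0  0  3  0  1
0  2  3  0  2
step 3: 2  3  0  3  0
0  3  0  2  0
1  0  3  0  1
0  2  3  0  2
step 4: 2  3  0  3  0
1  3  0  2  0
1  0  3  0  1
0  2  3  0  2
step 5: 2  3  0  3  0
2  3  0  2  0
1  0  3  0  1
0  2  3  0  2
step 6: 2  3  0  3  0
3  3  0  2  0
1  0  3  0  1
0  2  3  0  2
step 7: 0  1  1  3  0
2  1  1  2  0
2  1  3  0  1
0  2  3  0  2
step 8: 0  1  1  3  0
3  1  1  2  0
2  1  3  0  1
0  2  3  0  2
step 9: 1  1  1  3  0
0  2  1  2  0
3  1  3  0  1
0  2  3  0  2
step 10: 1  1  1  3  0
1  2  1  2  0
3  1  3  0  1
0  2  3  0  2
step 11: 1  1  1  3  0
2  2  1  2  0
3  1  3  0  1
0  2  3  0  2
step 12: 1  1  1  3  0
3  2  1  2  0
3  1  3  0  1
0  2  3  0  2
step 13: 2  1  1  3  0
1  3  1  2  0
0  2  3  0  1
1  2  3  0  2
step 14: 2  1  1  3  0
2  3  1  2  0
0  2  3  0  1
1  2  3  0  2
step 15: 2  1  1  3  0
3  3  1  2  0
0  2  3  0  1
1  2  3  0  2
step 16: 3  2  1  3  0
1  0  2  2  0
1  3  3  0  1
1  2  3  0  2
step 17: 3  2  1  3  0
2  0  2  2  0
1  3  3  0  1
1  2  3  0  2
step 18: 3  2  1  3  0
3  0  2  2  0
1  3  3  0  1
1  2  3  0  2
step 19: 0  3  1  3  0
1  1  2  2  0
2  3  3  0  1
1  2  3  0  2
step 20: 0  3  1  3  0
2  1  2  2  0
2  3  3  0  1
1  2  3  0  2

1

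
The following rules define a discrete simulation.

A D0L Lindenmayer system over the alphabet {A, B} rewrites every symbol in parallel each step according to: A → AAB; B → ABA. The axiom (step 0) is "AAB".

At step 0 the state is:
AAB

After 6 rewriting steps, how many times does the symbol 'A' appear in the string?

k=0  AAB
k=1  AABAABABA
k=2  AABAABABAAABAABABAAABABAAAB
k=3  AABAABABAAABAABABAAABABAAABAABAABABAAABAABABAAABABAAABAABAABABAAABABAAABAABAABABA
k=4  AABAABABAAABAABABAAABABAAABAABAABABAAABAABABAAABABAAABAABA…AAABAABAABABAAABABAAABAABAABABAAABAABABAAABAABABAAABABAAAB  (len 243)
k=5  AABAABABAAABAABABAAABABAAABAABAABABAAABAABABAAABABAAABAABA…AAABAABAABABAAABAABABAAABABAAABAABAABABAAABABAAABAABAABABA  (len 729)
k=6  AABAABABAAABAABABAAABABAAABAABAABABAAABAABABAAABABAAABAABA…AAABAABAABABAAABABAAABAABAABABAAABAABABAAABAABABAAABABAAAB  (len 2187)

1458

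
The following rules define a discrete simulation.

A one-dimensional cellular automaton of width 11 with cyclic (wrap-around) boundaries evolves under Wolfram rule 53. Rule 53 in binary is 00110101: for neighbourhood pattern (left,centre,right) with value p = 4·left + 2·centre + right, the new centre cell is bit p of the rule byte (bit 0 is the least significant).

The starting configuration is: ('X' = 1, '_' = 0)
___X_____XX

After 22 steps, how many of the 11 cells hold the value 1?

k=0  ___X_____XX
k=1  XX_XXXXX___
k=2  __X_____XX_
k=3  X_XXXXX___X
k=4  _X_____XX__
k=5  _XXXXX___XX
k=6  X_____XX___
k=7  XXXXX___XX_
k=8  _____XX___X
k=9  XXXX___XX_X
k=10  ____XX___X_
k=11  XXX___XX_XX
k=12  ___XX___X__
k=13  XX___XX_XXX
k=14  __XX___X___
k=15  X___XX_XXXX
k=16  _XX___X____
k=17  ___XX_XXXXX
k=18  XX___X_____
k=19  __XX_XXXXX_
k=20  X___X_____X
k=21  _XX_XXXXX__
k=22  ___X_____XX

3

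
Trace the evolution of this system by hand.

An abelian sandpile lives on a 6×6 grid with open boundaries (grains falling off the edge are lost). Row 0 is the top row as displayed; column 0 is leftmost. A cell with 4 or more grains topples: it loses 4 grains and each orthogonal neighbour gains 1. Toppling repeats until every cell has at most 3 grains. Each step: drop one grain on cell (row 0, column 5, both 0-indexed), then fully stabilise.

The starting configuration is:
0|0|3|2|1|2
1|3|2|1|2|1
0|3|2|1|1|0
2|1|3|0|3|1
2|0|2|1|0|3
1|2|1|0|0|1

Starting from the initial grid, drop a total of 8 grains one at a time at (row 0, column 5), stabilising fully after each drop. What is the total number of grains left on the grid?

k=0  0|0|3|2|1|2
1|3|2|1|2|1
0|3|2|1|1|0
2|1|3|0|3|1
2|0|2|1|0|3
1|2|1|0|0|1
k=1  0|0|3|2|1|3
1|3|2|1|2|1
0|3|2|1|1|0
2|1|3|0|3|1
2|0|2|1|0|3
1|2|1|0|0|1
k=2  0|0|3|2|2|0
1|3|2|1|2|2
0|3|2|1|1|0
2|1|3|0|3|1
2|0|2|1|0|3
1|2|1|0|0|1
k=3  0|0|3|2|2|1
1|3|2|1|2|2
0|3|2|1|1|0
2|1|3|0|3|1
2|0|2|1|0|3
1|2|1|0|0|1
k=4  0|0|3|2|2|2
1|3|2|1|2|2
0|3|2|1|1|0
2|1|3|0|3|1
2|0|2|1|0|3
1|2|1|0|0|1
k=5  0|0|3|2|2|3
1|3|2|1|2|2
0|3|2|1|1|0
2|1|3|0|3|1
2|0|2|1|0|3
1|2|1|0|0|1
k=6  0|0|3|2|3|0
1|3|2|1|2|3
0|3|2|1|1|0
2|1|3|0|3|1
2|0|2|1|0|3
1|2|1|0|0|1
k=7  0|0|3|2|3|1
1|3|2|1|2|3
0|3|2|1|1|0
2|1|3|0|3|1
2|0|2|1|0|3
1|2|1|0|0|1
k=8  0|0|3|2|3|2
1|3|2|1|2|3
0|3|2|1|1|0
2|1|3|0|3|1
2|0|2|1|0|3
1|2|1|0|0|1

52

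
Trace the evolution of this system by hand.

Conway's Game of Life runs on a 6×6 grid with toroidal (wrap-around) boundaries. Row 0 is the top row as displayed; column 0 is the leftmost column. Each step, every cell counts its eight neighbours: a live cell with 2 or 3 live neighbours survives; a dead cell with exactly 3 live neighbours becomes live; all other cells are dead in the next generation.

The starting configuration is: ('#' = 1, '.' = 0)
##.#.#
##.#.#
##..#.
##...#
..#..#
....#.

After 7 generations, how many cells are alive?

gen 0: ##.#.#
##.#.#
##..#.
##...#
..#..#
....#.
gen 1: .#.#..
...#..
....#.
..#.#.
.#..##
.####.
gen 2: .#....
..###.
....#.
....#.
##...#
.#...#
gen 3: ##.##.
..###.
....##
#...#.
.#..##
.##..#
gen 4: #.....
###...
......
#..#..
.####.
......
gen 5: #.....
##....
#.#...
.#.##.
.####.
.###..
gen 6: #.....
#....#
#.##.#
#...##
#.....
#...#.
gen 7: ##....
....#.
...#..
...##.
##..#.
##....

11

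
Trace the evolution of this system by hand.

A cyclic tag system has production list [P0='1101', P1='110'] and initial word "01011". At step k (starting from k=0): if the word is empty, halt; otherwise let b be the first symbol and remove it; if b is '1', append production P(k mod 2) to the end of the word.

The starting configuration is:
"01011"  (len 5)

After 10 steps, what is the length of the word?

step 0: "01011"  (len 5)
step 1: "1011"  (len 4)
step 2: "011110"  (len 6)
step 3: "11110"  (len 5)
step 4: "1110110"  (len 7)
step 5: "1101101101"  (len 10)
step 6: "101101101110"  (len 12)
step 7: "011011011101101"  (len 15)
step 8: "11011011101101"  (len 14)
step 9: "10110111011011101"  (len 17)
step 10: "0110111011011101110"  (len 19)

19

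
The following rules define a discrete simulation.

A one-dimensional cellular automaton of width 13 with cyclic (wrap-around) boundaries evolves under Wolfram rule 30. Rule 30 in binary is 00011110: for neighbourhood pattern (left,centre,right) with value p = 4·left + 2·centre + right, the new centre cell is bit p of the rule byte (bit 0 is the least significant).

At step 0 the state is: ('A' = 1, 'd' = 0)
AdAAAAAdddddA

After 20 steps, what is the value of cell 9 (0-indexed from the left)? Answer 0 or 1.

step 0: AdAAAAAdddddA
step 1: ddAddddAdddAA
step 2: AAAAddAAAdAAd
step 3: AdddAAAdddAdd
step 4: AAdAAddAdAAAA
step 5: dddAdAAAdAddd
step 6: ddAAdAdddAAdd
step 7: dAAddAAdAAdAd
step 8: AAdAAAddAddAA
step 9: dddAddAAAAAAd
step 10: ddAAAAAdddddA
step 11: AAAddddAdddAA
step 12: dddAddAAAdAAd
step 13: ddAAAAAdddAdA
step 14: AAAddddAdAAdA
step 15: dddAddAAdAddA
step 16: AdAAAAAddAAAA
step 17: ddAddddAAAddd
step 18: dAAAddAAddAdd
step 19: AAddAAAdAAAAd
step 20: AdAAAdddAdddd

0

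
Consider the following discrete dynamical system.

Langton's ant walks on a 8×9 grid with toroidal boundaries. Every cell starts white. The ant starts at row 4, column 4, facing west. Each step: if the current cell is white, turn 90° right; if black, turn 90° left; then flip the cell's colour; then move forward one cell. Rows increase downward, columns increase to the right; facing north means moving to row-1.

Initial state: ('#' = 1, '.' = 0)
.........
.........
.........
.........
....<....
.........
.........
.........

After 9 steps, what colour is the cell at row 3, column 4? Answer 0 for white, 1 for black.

[0] .........
.........
.........
.........
....<....
.........
.........
.........
[1] .........
.........
.........
....^....
....#....
.........
.........
.........
[2] .........
.........
.........
....#>...
....#....
.........
.........
.........
[3] .........
.........
.........
....##...
....#v...
.........
.........
.........
[4] .........
.........
.........
....##...
....<#...
.........
.........
.........
[5] .........
.........
.........
....##...
.....#...
....v....
.........
.........
[6] .........
.........
.........
....##...
.....#...
...<#....
.........
.........
[7] .........
.........
.........
....##...
...^.#...
...##....
.........
.........
[8] .........
.........
.........
....##...
...#>#...
...##....
.........
.........
[9] .........
.........
.........
....##...
...###...
...#v....
.........
.........

1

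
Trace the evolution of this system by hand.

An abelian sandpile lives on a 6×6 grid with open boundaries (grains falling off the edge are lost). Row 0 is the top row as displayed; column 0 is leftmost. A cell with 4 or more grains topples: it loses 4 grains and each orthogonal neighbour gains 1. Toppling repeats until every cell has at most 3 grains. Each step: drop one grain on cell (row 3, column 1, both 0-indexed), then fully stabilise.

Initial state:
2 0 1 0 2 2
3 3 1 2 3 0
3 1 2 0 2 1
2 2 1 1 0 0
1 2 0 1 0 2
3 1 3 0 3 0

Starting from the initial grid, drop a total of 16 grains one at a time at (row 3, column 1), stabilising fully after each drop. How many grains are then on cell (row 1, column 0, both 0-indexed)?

t=0: 2 0 1 0 2 2
3 3 1 2 3 0
3 1 2 0 2 1
2 2 1 1 0 0
1 2 0 1 0 2
3 1 3 0 3 0
t=1: 2 0 1 0 2 2
3 3 1 2 3 0
3 1 2 0 2 1
2 3 1 1 0 0
1 2 0 1 0 2
3 1 3 0 3 0
t=2: 2 0 1 0 2 2
3 3 1 2 3 0
3 2 2 0 2 1
3 0 2 1 0 0
1 3 0 1 0 2
3 1 3 0 3 0
t=3: 2 0 1 0 2 2
3 3 1 2 3 0
3 2 2 0 2 1
3 1 2 1 0 0
1 3 0 1 0 2
3 1 3 0 3 0
t=4: 2 0 1 0 2 2
3 3 1 2 3 0
3 2 2 0 2 1
3 2 2 1 0 0
1 3 0 1 0 2
3 1 3 0 3 0
t=5: 2 0 1 0 2 2
3 3 1 2 3 0
3 2 2 0 2 1
3 3 2 1 0 0
1 3 0 1 0 2
3 1 3 0 3 0
t=6: 3 1 1 0 2 2
1 1 2 2 3 0
2 1 3 0 2 1
1 3 3 1 0 0
3 0 1 1 0 2
3 2 3 0 3 0
t=7: 3 1 1 0 2 2
1 1 3 2 3 0
2 3 0 1 2 1
2 1 1 2 0 0
3 1 2 1 0 2
3 2 3 0 3 0
t=8: 3 1 1 0 2 2
1 1 3 2 3 0
2 3 0 1 2 1
2 2 1 2 0 0
3 1 2 1 0 2
3 2 3 0 3 0
t=9: 3 1 1 0 2 2
1 1 3 2 3 0
2 3 0 1 2 1
2 3 1 2 0 0
3 1 2 1 0 2
3 2 3 0 3 0
t=10: 3 1 1 0 2 2
1 2 3 2 3 0
3 0 1 1 2 1
3 1 2 2 0 0
3 2 2 1 0 2
3 2 3 0 3 0
t=11: 3 1 1 0 2 2
1 2 3 2 3 0
3 0 1 1 2 1
3 2 2 2 0 0
3 2 2 1 0 2
3 2 3 0 3 0
t=12: 3 1 1 0 2 2
1 2 3 2 3 0
3 0 1 1 2 1
3 3 2 2 0 0
3 2 2 1 0 2
3 2 3 0 3 0
t=13: 3 1 1 0 2 2
2 2 3 2 3 0
0 2 2 1 2 1
2 3 0 3 0 0
2 2 1 2 0 2
1 1 1 1 3 0
t=14: 3 1 1 0 2 2
2 2 3 2 3 0
0 3 2 1 2 1
3 0 1 3 0 0
2 3 1 2 0 2
1 1 1 1 3 0
t=15: 3 1 1 0 2 2
2 2 3 2 3 0
0 3 2 1 2 1
3 1 1 3 0 0
2 3 1 2 0 2
1 1 1 1 3 0
t=16: 3 1 1 0 2 2
2 2 3 2 3 0
0 3 2 1 2 1
3 2 1 3 0 0
2 3 1 2 0 2
1 1 1 1 3 0

2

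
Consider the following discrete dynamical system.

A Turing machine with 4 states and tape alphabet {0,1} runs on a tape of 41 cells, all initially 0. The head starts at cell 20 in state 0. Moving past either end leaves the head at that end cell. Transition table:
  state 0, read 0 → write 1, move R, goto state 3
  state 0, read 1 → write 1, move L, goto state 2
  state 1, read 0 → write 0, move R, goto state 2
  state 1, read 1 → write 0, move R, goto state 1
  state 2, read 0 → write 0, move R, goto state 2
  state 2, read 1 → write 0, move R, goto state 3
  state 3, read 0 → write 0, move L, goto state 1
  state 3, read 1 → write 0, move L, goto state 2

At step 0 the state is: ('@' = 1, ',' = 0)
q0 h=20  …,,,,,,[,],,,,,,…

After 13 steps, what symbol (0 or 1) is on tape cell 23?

t=0: q0 h=20  …,,,,,,[,],,,,,,…
t=1: q3 h=21  …,,,,,@[,],,,,,,…
t=2: q1 h=20  …,,,,,,[@],,,,,,…
t=3: q1 h=21  …,,,,,,[,],,,,,,…
t=4: q2 h=22  …,,,,,,[,],,,,,,…
t=5: q2 h=23  …,,,,,,[,],,,,,,…
t=6: q2 h=24  …,,,,,,[,],,,,,,…
t=7: q2 h=25  …,,,,,,[,],,,,,,…
t=8: q2 h=26  …,,,,,,[,],,,,,,…
t=9: q2 h=27  …,,,,,,[,],,,,,,…
t=10: q2 h=28  …,,,,,,[,],,,,,,…
t=11: q2 h=29  …,,,,,,[,],,,,,,…
t=12: q2 h=30  …,,,,,,[,],,,,,,…
t=13: q2 h=31  …,,,,,,[,],,,,,,…

0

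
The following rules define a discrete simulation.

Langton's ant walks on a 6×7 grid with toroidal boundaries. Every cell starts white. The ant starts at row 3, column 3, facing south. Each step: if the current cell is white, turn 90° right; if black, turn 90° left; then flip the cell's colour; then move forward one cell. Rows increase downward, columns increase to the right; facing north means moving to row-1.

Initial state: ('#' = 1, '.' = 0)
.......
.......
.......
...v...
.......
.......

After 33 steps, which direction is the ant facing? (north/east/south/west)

step 0: .......
.......
.......
...v...
.......
.......
step 1: .......
.......
.......
..<#...
.......
.......
step 2: .......
.......
..^....
..##...
.......
.......
step 3: .......
.......
..#>...
..##...
.......
.......
step 4: .......
.......
..##...
..#v...
.......
.......
step 5: .......
.......
..##...
..#.>..
.......
.......
step 6: .......
.......
..##...
..#.#..
....v..
.......
step 7: .......
.......
..##...
..#.#..
...<#..
.......
step 8: .......
.......
..##...
..#^#..
...##..
.......
step 9: .......
.......
..##...
..##>..
...##..
.......
step 10: .......
.......
..##^..
..##...
...##..
.......
step 11: .......
.......
..###>.
..##...
...##..
.......
step 12: .......
.......
..####.
..##.v.
...##..
.......
step 13: .......
.......
..####.
..##<#.
...##..
.......
step 14: .......
.......
..##^#.
..####.
...##..
.......
step 15: .......
.......
..#<.#.
..####.
...##..
.......
step 16: .......
.......
..#..#.
..#v##.
...##..
.......
step 17: .......
.......
..#..#.
..#.>#.
...##..
.......
step 18: .......
.......
..#.^#.
..#..#.
...##..
.......
step 19: .......
.......
..#.#>.
..#..#.
...##..
.......
step 20: .......
.....^.
..#.#..
..#..#.
...##..
.......
step 21: .......
.....#>
..#.#..
..#..#.
...##..
.......
step 22: .......
.....##
..#.#.v
..#..#.
...##..
.......
step 23: .......
.....##
..#.#<#
..#..#.
...##..
.......
step 24: .......
.....^#
..#.###
..#..#.
...##..
.......
step 25: .......
....<.#
..#.###
..#..#.
...##..
.......
step 26: ....^..
....#.#
..#.###
..#..#.
...##..
.......
step 27: ....#>.
....#.#
..#.###
..#..#.
...##..
.......
step 28: ....##.
....#v#
..#.###
..#..#.
...##..
.......
step 29: ....##.
....<##
..#.###
..#..#.
...##..
.......
step 30: ....##.
.....##
..#.v##
..#..#.
...##..
.......
step 31: ....##.
.....##
..#..>#
..#..#.
...##..
.......
step 32: ....##.
.....^#
..#...#
..#..#.
...##..
.......
step 33: ....##.
....<.#
..#...#
..#..#.
...##..
.......

west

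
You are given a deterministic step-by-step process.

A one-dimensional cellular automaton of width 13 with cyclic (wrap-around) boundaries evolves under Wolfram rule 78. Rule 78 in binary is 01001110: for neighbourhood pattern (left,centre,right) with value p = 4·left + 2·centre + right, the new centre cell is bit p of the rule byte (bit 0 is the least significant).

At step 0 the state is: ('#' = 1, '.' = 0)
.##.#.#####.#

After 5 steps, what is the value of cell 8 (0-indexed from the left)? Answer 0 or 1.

0) .##.#.#####.#
1) .##.#.#...#.#
2) .##.#.#..##.#
3) .##.#.#.###.#
4) .##.#.#.#.#.#
5) .##.#.#.#.#.#

1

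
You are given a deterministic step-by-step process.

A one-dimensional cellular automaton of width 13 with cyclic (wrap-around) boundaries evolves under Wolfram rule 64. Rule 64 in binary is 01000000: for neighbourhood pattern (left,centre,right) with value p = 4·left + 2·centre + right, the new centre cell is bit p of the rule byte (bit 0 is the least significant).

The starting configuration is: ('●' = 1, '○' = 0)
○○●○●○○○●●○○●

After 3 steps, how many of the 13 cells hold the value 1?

step 0: ○○●○●○○○●●○○●
step 1: ○○○○○○○○○●○○○
step 2: ○○○○○○○○○○○○○
step 3: ○○○○○○○○○○○○○

0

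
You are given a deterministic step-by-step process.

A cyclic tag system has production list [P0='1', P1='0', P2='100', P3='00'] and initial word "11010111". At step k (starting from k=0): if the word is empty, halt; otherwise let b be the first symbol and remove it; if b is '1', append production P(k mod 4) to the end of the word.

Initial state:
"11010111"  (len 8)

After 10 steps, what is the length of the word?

[0] "11010111"  (len 8)
[1] "10101111"  (len 8)
[2] "01011110"  (len 8)
[3] "1011110"  (len 7)
[4] "01111000"  (len 8)
[5] "1111000"  (len 7)
[6] "1110000"  (len 7)
[7] "110000100"  (len 9)
[8] "1000010000"  (len 10)
[9] "0000100001"  (len 10)
[10] "000100001"  (len 9)

9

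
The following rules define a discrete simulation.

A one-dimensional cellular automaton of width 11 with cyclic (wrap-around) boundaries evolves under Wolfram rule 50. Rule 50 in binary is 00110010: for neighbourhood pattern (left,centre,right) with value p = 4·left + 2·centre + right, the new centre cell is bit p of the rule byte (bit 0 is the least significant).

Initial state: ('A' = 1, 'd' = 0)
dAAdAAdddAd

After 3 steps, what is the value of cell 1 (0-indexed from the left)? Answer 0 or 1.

0

0) dAAdAAdddAd
1) AddAddAdAdA
2) dAAdAAdAdAd
3) AddAddAdAdA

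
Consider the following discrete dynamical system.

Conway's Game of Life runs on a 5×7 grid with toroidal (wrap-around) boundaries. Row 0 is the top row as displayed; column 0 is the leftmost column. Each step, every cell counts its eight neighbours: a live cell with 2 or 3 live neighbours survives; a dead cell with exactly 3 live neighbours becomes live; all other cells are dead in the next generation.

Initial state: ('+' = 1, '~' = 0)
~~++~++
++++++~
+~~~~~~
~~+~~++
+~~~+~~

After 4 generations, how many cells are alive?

t=0: ~~++~++
++++++~
+~~~~~~
~~+~~++
+~~~+~~
t=1: ~~~~~~~
+~~~~+~
+~~~~~~
++~~~++
+++~+~~
t=2: +~~~~~+
~~~~~~+
~~~~~+~
~~+~~+~
~~+~~+~
t=3: +~~~~++
+~~~~++
~~~~~++
~~~~+++
~+~~~+~
t=4: ~+~~+~~
~~~~+~~
~~~~~~~
+~~~+~~
~~~~~~~

5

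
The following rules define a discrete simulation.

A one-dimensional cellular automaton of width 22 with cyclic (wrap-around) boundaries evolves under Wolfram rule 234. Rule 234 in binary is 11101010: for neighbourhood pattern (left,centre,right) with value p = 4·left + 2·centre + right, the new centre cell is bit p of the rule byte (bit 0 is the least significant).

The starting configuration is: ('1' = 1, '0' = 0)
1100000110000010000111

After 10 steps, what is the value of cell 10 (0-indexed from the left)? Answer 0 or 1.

step 0: 1100000110000010000111
step 1: 1100001110000100001111
step 2: 1100011110001000011111
step 3: 1100111110010000111111
step 4: 1101111110100001111111
step 5: 1111111111000011111111
step 6: 1111111111000111111111
step 7: 1111111111001111111111
step 8: 1111111111011111111111
step 9: 1111111111111111111111
step 10: 1111111111111111111111

1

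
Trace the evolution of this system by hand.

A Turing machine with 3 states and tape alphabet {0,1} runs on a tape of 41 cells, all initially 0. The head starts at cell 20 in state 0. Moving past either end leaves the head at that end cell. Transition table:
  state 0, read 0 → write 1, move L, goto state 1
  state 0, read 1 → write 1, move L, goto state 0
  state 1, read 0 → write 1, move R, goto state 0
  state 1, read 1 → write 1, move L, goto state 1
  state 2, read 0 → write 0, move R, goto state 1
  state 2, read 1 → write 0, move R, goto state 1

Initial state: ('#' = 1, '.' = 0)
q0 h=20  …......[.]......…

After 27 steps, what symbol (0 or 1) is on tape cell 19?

0) q0 h=20  …......[.]......…
1) q1 h=19  …......[.]#.....…
2) q0 h=20  ….....#[#]......…
3) q0 h=19  …......[#]#.....…
4) q0 h=18  …......[.]##....…
5) q1 h=17  …......[.]###...…
6) q0 h=18  ….....#[#]##....…
7) q0 h=17  …......[#]###...…
8) q0 h=16  …......[.]####..…
9) q1 h=15  …......[.]#####.…
10) q0 h=16  ….....#[#]####..…
11) q0 h=15  …......[#]#####.…
12) q0 h=14  …......[.]######…
13) q1 h=13  …......[.]######…
14) q0 h=14  ….....#[#]######…
15) q0 h=13  …......[#]######…
16) q0 h=12  …......[.]######…
17) q1 h=11  …......[.]######…
18) q0 h=12  ….....#[#]######…
19) q0 h=11  …......[#]######…
20) q0 h=10  …......[.]######…
21) q1 h= 9  …......[.]######…
22) q0 h=10  ….....#[#]######…
23) q0 h= 9  …......[#]######…
24) q0 h= 8  …......[.]######…
25) q1 h= 7  …......[.]######…
26) q0 h= 8  ….....#[#]######…
27) q0 h= 7  …......[#]######…

1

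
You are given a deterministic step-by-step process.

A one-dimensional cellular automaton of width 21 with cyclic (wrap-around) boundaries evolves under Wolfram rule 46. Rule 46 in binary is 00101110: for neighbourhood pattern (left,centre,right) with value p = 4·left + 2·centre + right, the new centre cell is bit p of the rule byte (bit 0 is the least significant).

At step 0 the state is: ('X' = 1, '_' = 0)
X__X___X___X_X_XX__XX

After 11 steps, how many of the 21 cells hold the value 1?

t=0: X__X___X___X_X_XX__XX
t=1: __XX__XX__XXXXXX__XX_
t=2: _XX__XX__XX______XX__
t=3: XX__XX__XX______XX___
t=4: X__XX__XX______XX___X
t=5: __XX__XX______XX___XX
t=6: _XX__XX______XX___XX_
t=7: XX__XX______XX___XX__
t=8: X__XX______XX___XX__X
t=9: __XX______XX___XX__XX
t=10: _XX______XX___XX__XX_
t=11: XX______XX___XX__XX__

8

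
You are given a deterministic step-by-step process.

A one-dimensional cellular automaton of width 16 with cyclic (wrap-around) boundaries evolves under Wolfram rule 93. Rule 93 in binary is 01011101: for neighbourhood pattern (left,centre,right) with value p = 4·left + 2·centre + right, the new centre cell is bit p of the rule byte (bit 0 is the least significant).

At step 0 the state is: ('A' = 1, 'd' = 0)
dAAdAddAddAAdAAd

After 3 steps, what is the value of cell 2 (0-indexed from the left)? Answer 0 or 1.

1

gen 0: dAAdAddAddAAdAAd
gen 1: dAAdAAdAAdAAdAAA
gen 2: dAAdAAdAAdAAdAdA
gen 3: dAAdAAdAAdAAdAdA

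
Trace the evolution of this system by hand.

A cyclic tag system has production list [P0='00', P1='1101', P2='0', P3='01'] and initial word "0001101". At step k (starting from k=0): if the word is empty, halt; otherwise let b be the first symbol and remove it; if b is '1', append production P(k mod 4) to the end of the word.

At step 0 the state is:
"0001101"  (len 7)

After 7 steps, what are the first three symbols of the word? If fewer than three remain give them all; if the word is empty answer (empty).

010

[0] "0001101"  (len 7)
[1] "001101"  (len 6)
[2] "01101"  (len 5)
[3] "1101"  (len 4)
[4] "10101"  (len 5)
[5] "010100"  (len 6)
[6] "10100"  (len 5)
[7] "01000"  (len 5)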